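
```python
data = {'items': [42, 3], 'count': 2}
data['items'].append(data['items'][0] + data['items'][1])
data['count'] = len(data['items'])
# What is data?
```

After line 1: data = {'items': [42, 3], 'count': 2}
After line 2 (append 42 + 3 = 45): data = {'items': [42, 3, 45], 'count': 2}
After line 3 (count = len(items) = 3): data = {'items': [42, 3, 45], 'count': 3}

{'items': [42, 3, 45], 'count': 3}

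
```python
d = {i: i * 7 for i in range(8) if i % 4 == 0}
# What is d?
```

{0: 0, 4: 28}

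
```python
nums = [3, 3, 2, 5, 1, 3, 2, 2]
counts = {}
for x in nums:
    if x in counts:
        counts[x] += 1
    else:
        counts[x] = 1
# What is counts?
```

Initial: counts = {}, nums = [3, 3, 2, 5, 1, 3, 2, 2]
See 3: counts = {3: 1}
See 3: counts = {3: 2}
See 2: counts = {3: 2, 2: 1}
See 5: counts = {3: 2, 2: 1, 5: 1}
See 1: counts = {3: 2, 2: 1, 5: 1, 1: 1}
See 3: counts = {3: 3, 2: 1, 5: 1, 1: 1}
See 2: counts = {3: 3, 2: 2, 5: 1, 1: 1}
See 2: counts = {3: 3, 2: 3, 5: 1, 1: 1}

{3: 3, 2: 3, 5: 1, 1: 1}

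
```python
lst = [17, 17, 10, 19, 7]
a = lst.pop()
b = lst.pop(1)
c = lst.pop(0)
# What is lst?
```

After line 1: lst = [17, 17, 10, 19, 7]
After line 2 (pop() -> a = 7): lst = [17, 17, 10, 19]
After line 3 (pop(1) -> b = 17): lst = [17, 10, 19]
After line 4 (pop(0) -> c = 17): lst = [10, 19]

[10, 19]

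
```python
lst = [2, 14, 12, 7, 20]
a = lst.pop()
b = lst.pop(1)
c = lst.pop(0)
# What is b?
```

After line 1: lst = [2, 14, 12, 7, 20]
After line 2 (pop() -> a = 20): lst = [2, 14, 12, 7]
After line 3 (pop(1) -> b = 14): lst = [2, 12, 7]
After line 4 (pop(0) -> c = 2): lst = [12, 7]

14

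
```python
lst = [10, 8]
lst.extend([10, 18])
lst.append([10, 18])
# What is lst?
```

After line 1: lst = [10, 8]
After line 2 (extend unpacks [10, 18]): lst = [10, 8, 10, 18]
After line 3 (append adds [10, 18] as single element): lst = [10, 8, 10, 18, [10, 18]]

[10, 8, 10, 18, [10, 18]]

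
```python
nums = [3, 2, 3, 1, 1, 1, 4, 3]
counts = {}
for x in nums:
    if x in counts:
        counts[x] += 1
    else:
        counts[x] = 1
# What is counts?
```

Initial: counts = {}, nums = [3, 2, 3, 1, 1, 1, 4, 3]
See 3: counts = {3: 1}
See 2: counts = {3: 1, 2: 1}
See 3: counts = {3: 2, 2: 1}
See 1: counts = {3: 2, 2: 1, 1: 1}
See 1: counts = {3: 2, 2: 1, 1: 2}
See 1: counts = {3: 2, 2: 1, 1: 3}
See 4: counts = {3: 2, 2: 1, 1: 3, 4: 1}
See 3: counts = {3: 3, 2: 1, 1: 3, 4: 1}

{3: 3, 2: 1, 1: 3, 4: 1}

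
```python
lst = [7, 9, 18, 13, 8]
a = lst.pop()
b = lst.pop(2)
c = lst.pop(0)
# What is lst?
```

After line 1: lst = [7, 9, 18, 13, 8]
After line 2 (pop() -> a = 8): lst = [7, 9, 18, 13]
After line 3 (pop(2) -> b = 18): lst = [7, 9, 13]
After line 4 (pop(0) -> c = 7): lst = [9, 13]

[9, 13]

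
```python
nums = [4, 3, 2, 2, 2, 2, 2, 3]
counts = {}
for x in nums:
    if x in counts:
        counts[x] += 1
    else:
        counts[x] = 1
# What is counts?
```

Initial: counts = {}, nums = [4, 3, 2, 2, 2, 2, 2, 3]
See 4: counts = {4: 1}
See 3: counts = {4: 1, 3: 1}
See 2: counts = {4: 1, 3: 1, 2: 1}
See 2: counts = {4: 1, 3: 1, 2: 2}
See 2: counts = {4: 1, 3: 1, 2: 3}
See 2: counts = {4: 1, 3: 1, 2: 4}
See 2: counts = {4: 1, 3: 1, 2: 5}
See 3: counts = {4: 1, 3: 2, 2: 5}

{4: 1, 3: 2, 2: 5}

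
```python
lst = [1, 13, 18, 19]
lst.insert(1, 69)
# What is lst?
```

[1, 69, 13, 18, 19]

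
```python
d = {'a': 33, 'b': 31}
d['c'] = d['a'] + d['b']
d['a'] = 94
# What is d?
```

After line 1: d = {'a': 33, 'b': 31}
After line 2 (d['c'] = 33 + 31): d = {'a': 33, 'b': 31, 'c': 64}
After line 3: d = {'a': 94, 'b': 31, 'c': 64}

{'a': 94, 'b': 31, 'c': 64}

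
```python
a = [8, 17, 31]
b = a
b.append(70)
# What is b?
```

After line 1: a = [8, 17, 31]
After line 2 (b = a is an alias, same object): a = [8, 17, 31], b = [8, 17, 31]
After line 3 (b.append mutates the shared list): a = [8, 17, 31, 70], b = [8, 17, 31, 70]

[8, 17, 31, 70]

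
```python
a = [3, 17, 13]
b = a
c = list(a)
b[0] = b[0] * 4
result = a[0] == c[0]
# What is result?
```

After line 1: a = [3, 17, 13]
After line 2 (b = a, alias): a = [3, 17, 13], b = [3, 17, 13]
After line 3 (c = list(a) is a copy, new object): c = [3, 17, 13]
After line 4 (b[0] = 3 * 4 = 12; mutates shared a/b): a = b = [12, 17, 13], c = [3, 17, 13]
After line 5 (a[0] = 12, c[0] = 3; result = False)

False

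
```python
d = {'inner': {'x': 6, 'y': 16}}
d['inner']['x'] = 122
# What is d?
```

After line 1: d = {'inner': {'x': 6, 'y': 16}}
After line 2 (inner x overwritten): d = {'inner': {'x': 122, 'y': 16}}

{'inner': {'x': 122, 'y': 16}}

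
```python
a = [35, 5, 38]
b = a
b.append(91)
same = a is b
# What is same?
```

After line 1: a = [35, 5, 38]
After line 2 (b = a is an alias, same object): a = [35, 5, 38], b = [35, 5, 38]
After line 3 (b.append mutates the shared list): a = [35, 5, 38, 91], b = [35, 5, 38, 91]
After line 4 (same = a is b; same object -> True): same = True

True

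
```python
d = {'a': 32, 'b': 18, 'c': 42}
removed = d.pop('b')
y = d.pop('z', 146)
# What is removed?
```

After line 1: d = {'a': 32, 'b': 18, 'c': 42}
After line 2 (pop 'b' returns 18): d = {'a': 32, 'c': 42}, removed = 18
After line 3 (pop 'z' missing, returns default 146): d = {'a': 32, 'c': 42}, y = 146

18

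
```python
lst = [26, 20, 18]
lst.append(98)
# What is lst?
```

[26, 20, 18, 98]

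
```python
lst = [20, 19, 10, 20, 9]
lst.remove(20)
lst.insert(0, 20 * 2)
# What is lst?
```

After line 1: lst = [20, 19, 10, 20, 9]
After line 2 (remove first 20): lst = [19, 10, 20, 9]
After line 3 (insert 40 at index 0): lst = [40, 19, 10, 20, 9]

[40, 19, 10, 20, 9]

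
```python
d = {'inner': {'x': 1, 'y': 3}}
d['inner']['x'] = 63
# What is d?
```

After line 1: d = {'inner': {'x': 1, 'y': 3}}
After line 2 (inner x overwritten): d = {'inner': {'x': 63, 'y': 3}}

{'inner': {'x': 63, 'y': 3}}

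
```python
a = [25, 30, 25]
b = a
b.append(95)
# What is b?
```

After line 1: a = [25, 30, 25]
After line 2 (b = a is an alias, same object): a = [25, 30, 25], b = [25, 30, 25]
After line 3 (b.append mutates the shared list): a = [25, 30, 25, 95], b = [25, 30, 25, 95]

[25, 30, 25, 95]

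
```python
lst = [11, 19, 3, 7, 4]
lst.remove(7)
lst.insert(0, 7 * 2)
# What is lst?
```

After line 1: lst = [11, 19, 3, 7, 4]
After line 2 (remove first 7): lst = [11, 19, 3, 4]
After line 3 (insert 14 at index 0): lst = [14, 11, 19, 3, 4]

[14, 11, 19, 3, 4]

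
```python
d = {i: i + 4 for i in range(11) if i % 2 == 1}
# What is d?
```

{1: 5, 3: 7, 5: 9, 7: 11, 9: 13}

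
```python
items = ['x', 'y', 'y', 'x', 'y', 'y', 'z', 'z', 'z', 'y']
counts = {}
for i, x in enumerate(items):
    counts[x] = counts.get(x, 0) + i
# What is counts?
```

Initial: counts = {}, items = ['x', 'y', 'y', 'x', 'y', 'y', 'z', 'z', 'z', 'y']
i=0, x='x': counts = {'x': 0}
i=1, x='y': counts = {'x': 0, 'y': 1}
i=2, x='y': counts = {'x': 0, 'y': 3}
i=3, x='x': counts = {'x': 3, 'y': 3}
i=4, x='y': counts = {'x': 3, 'y': 7}
i=5, x='y': counts = {'x': 3, 'y': 12}
i=6, x='z': counts = {'x': 3, 'y': 12, 'z': 6}
i=7, x='z': counts = {'x': 3, 'y': 12, 'z': 13}
i=8, x='z': counts = {'x': 3, 'y': 12, 'z': 21}
i=9, x='y': counts = {'x': 3, 'y': 21, 'z': 21}

{'x': 3, 'y': 21, 'z': 21}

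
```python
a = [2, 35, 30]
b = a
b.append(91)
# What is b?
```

After line 1: a = [2, 35, 30]
After line 2 (b = a is an alias, same object): a = [2, 35, 30], b = [2, 35, 30]
After line 3 (b.append mutates the shared list): a = [2, 35, 30, 91], b = [2, 35, 30, 91]

[2, 35, 30, 91]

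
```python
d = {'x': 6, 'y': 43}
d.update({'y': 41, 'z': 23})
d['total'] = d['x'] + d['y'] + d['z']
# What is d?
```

After line 1: d = {'x': 6, 'y': 43}
After line 2 (y overwritten, z added): d = {'x': 6, 'y': 41, 'z': 23}
After line 3 (total = 6 + 41 + 23 = 70): d = {'x': 6, 'y': 41, 'z': 23, 'total': 70}

{'x': 6, 'y': 41, 'z': 23, 'total': 70}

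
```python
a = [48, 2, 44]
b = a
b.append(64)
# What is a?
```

After line 1: a = [48, 2, 44]
After line 2 (b = a is an alias, same object): a = [48, 2, 44], b = [48, 2, 44]
After line 3 (b.append mutates the shared list): a = [48, 2, 44, 64], b = [48, 2, 44, 64]

[48, 2, 44, 64]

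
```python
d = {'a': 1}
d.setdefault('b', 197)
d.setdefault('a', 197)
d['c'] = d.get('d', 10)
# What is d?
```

After line 1: d = {'a': 1}
After line 2 (setdefault adds 'b'=197): d = {'a': 1, 'b': 197}
After line 3 (setdefault 'a' no-op, already exists): d = {'a': 1, 'b': 197}
After line 4 (get('d', 10) returns default since 'd' not in d): d = {'a': 1, 'b': 197, 'c': 10}

{'a': 1, 'b': 197, 'c': 10}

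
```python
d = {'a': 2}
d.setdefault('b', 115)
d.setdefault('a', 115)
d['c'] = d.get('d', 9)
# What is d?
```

After line 1: d = {'a': 2}
After line 2 (setdefault adds 'b'=115): d = {'a': 2, 'b': 115}
After line 3 (setdefault 'a' no-op, already exists): d = {'a': 2, 'b': 115}
After line 4 (get('d', 9) returns default since 'd' not in d): d = {'a': 2, 'b': 115, 'c': 9}

{'a': 2, 'b': 115, 'c': 9}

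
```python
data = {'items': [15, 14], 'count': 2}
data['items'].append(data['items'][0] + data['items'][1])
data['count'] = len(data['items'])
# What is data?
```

After line 1: data = {'items': [15, 14], 'count': 2}
After line 2 (append 15 + 14 = 29): data = {'items': [15, 14, 29], 'count': 2}
After line 3 (count = len(items) = 3): data = {'items': [15, 14, 29], 'count': 3}

{'items': [15, 14, 29], 'count': 3}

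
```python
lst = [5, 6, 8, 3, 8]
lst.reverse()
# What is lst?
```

[8, 3, 8, 6, 5]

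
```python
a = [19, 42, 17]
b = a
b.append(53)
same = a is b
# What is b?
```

After line 1: a = [19, 42, 17]
After line 2 (b = a is an alias, same object): a = [19, 42, 17], b = [19, 42, 17]
After line 3 (b.append mutates the shared list): a = [19, 42, 17, 53], b = [19, 42, 17, 53]
After line 4 (same = a is b; same object -> True): same = True

[19, 42, 17, 53]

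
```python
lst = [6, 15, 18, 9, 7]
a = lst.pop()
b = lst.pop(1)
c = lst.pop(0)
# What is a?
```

After line 1: lst = [6, 15, 18, 9, 7]
After line 2 (pop() -> a = 7): lst = [6, 15, 18, 9]
After line 3 (pop(1) -> b = 15): lst = [6, 18, 9]
After line 4 (pop(0) -> c = 6): lst = [18, 9]

7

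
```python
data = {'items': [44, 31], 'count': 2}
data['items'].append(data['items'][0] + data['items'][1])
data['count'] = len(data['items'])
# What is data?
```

After line 1: data = {'items': [44, 31], 'count': 2}
After line 2 (append 44 + 31 = 75): data = {'items': [44, 31, 75], 'count': 2}
After line 3 (count = len(items) = 3): data = {'items': [44, 31, 75], 'count': 3}

{'items': [44, 31, 75], 'count': 3}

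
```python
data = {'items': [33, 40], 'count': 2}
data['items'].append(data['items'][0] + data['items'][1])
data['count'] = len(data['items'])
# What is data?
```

After line 1: data = {'items': [33, 40], 'count': 2}
After line 2 (append 33 + 40 = 73): data = {'items': [33, 40, 73], 'count': 2}
After line 3 (count = len(items) = 3): data = {'items': [33, 40, 73], 'count': 3}

{'items': [33, 40, 73], 'count': 3}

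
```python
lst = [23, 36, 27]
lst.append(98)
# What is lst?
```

[23, 36, 27, 98]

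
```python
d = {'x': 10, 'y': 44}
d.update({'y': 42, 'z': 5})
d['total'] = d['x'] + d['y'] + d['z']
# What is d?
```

After line 1: d = {'x': 10, 'y': 44}
After line 2 (y overwritten, z added): d = {'x': 10, 'y': 42, 'z': 5}
After line 3 (total = 10 + 42 + 5 = 57): d = {'x': 10, 'y': 42, 'z': 5, 'total': 57}

{'x': 10, 'y': 42, 'z': 5, 'total': 57}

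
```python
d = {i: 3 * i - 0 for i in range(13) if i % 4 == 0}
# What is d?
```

{0: 0, 4: 12, 8: 24, 12: 36}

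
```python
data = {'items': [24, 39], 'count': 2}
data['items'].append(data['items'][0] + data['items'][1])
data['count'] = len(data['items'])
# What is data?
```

After line 1: data = {'items': [24, 39], 'count': 2}
After line 2 (append 24 + 39 = 63): data = {'items': [24, 39, 63], 'count': 2}
After line 3 (count = len(items) = 3): data = {'items': [24, 39, 63], 'count': 3}

{'items': [24, 39, 63], 'count': 3}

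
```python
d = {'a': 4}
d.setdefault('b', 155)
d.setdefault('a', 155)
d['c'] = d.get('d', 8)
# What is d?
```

After line 1: d = {'a': 4}
After line 2 (setdefault adds 'b'=155): d = {'a': 4, 'b': 155}
After line 3 (setdefault 'a' no-op, already exists): d = {'a': 4, 'b': 155}
After line 4 (get('d', 8) returns default since 'd' not in d): d = {'a': 4, 'b': 155, 'c': 8}

{'a': 4, 'b': 155, 'c': 8}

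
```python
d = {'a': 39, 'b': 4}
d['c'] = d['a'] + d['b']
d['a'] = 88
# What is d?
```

After line 1: d = {'a': 39, 'b': 4}
After line 2 (d['c'] = 39 + 4): d = {'a': 39, 'b': 4, 'c': 43}
After line 3: d = {'a': 88, 'b': 4, 'c': 43}

{'a': 88, 'b': 4, 'c': 43}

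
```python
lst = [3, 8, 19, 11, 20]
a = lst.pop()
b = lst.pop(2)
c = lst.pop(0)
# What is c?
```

After line 1: lst = [3, 8, 19, 11, 20]
After line 2 (pop() -> a = 20): lst = [3, 8, 19, 11]
After line 3 (pop(2) -> b = 19): lst = [3, 8, 11]
After line 4 (pop(0) -> c = 3): lst = [8, 11]

3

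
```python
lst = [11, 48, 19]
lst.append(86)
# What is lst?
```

[11, 48, 19, 86]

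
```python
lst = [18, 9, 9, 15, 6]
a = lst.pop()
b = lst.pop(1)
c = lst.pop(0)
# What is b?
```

After line 1: lst = [18, 9, 9, 15, 6]
After line 2 (pop() -> a = 6): lst = [18, 9, 9, 15]
After line 3 (pop(1) -> b = 9): lst = [18, 9, 15]
After line 4 (pop(0) -> c = 18): lst = [9, 15]

9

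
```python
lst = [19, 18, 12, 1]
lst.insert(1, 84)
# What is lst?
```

[19, 84, 18, 12, 1]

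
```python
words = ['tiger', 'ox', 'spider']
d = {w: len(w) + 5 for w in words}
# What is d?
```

{'tiger': 10, 'ox': 7, 'spider': 11}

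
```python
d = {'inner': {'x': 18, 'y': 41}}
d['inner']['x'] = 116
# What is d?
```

After line 1: d = {'inner': {'x': 18, 'y': 41}}
After line 2 (inner x overwritten): d = {'inner': {'x': 116, 'y': 41}}

{'inner': {'x': 116, 'y': 41}}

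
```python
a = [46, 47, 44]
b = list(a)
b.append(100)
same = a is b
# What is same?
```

After line 1: a = [46, 47, 44]
After line 2 (b = list(a) is a shallow copy, new object): a = [46, 47, 44], b = [46, 47, 44]
After line 3 (append only mutates b): a = [46, 47, 44], b = [46, 47, 44, 100]
After line 4 (same = a is b; different objects -> False): same = False

False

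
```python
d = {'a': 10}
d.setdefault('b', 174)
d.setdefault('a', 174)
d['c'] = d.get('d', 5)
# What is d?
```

After line 1: d = {'a': 10}
After line 2 (setdefault adds 'b'=174): d = {'a': 10, 'b': 174}
After line 3 (setdefault 'a' no-op, already exists): d = {'a': 10, 'b': 174}
After line 4 (get('d', 5) returns default since 'd' not in d): d = {'a': 10, 'b': 174, 'c': 5}

{'a': 10, 'b': 174, 'c': 5}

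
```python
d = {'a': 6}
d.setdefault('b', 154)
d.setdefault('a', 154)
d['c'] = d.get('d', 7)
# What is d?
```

After line 1: d = {'a': 6}
After line 2 (setdefault adds 'b'=154): d = {'a': 6, 'b': 154}
After line 3 (setdefault 'a' no-op, already exists): d = {'a': 6, 'b': 154}
After line 4 (get('d', 7) returns default since 'd' not in d): d = {'a': 6, 'b': 154, 'c': 7}

{'a': 6, 'b': 154, 'c': 7}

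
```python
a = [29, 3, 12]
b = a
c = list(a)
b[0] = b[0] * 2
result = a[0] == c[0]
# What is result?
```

After line 1: a = [29, 3, 12]
After line 2 (b = a, alias): a = [29, 3, 12], b = [29, 3, 12]
After line 3 (c = list(a) is a copy, new object): c = [29, 3, 12]
After line 4 (b[0] = 29 * 2 = 58; mutates shared a/b): a = b = [58, 3, 12], c = [29, 3, 12]
After line 5 (a[0] = 58, c[0] = 29; result = False)

False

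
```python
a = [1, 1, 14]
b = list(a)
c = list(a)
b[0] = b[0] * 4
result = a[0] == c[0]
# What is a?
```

After line 1: a = [1, 1, 14]
After line 2 (b = list(a), copy): a = [1, 1, 14], b = [1, 1, 14]
After line 3 (c = list(a) is a copy, new object): c = [1, 1, 14]
After line 4 (b[0] = 1 * 4 = 4; only b mutates (copy)): a = [1, 1, 14], b = [4, 1, 14], c = [1, 1, 14]
After line 5 (a[0] = 1, c[0] = 1; result = True)

[1, 1, 14]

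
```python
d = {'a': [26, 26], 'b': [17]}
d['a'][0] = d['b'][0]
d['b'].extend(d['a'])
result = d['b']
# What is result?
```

After line 1: d = {'a': [26, 26], 'b': [17]}
After line 2 (a[0] = b[0] = 17): d = {'a': [17, 26], 'b': [17]}
After line 3 (b.extend(a) appends [17, 26]): d = {'a': [17, 26], 'b': [17, 17, 26]}
After line 4: result = d['b'] = [17, 17, 26]

[17, 17, 26]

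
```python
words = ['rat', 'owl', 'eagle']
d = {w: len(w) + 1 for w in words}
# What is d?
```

{'rat': 4, 'owl': 4, 'eagle': 6}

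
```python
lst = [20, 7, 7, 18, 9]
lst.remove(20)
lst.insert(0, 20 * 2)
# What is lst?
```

After line 1: lst = [20, 7, 7, 18, 9]
After line 2 (remove first 20): lst = [7, 7, 18, 9]
After line 3 (insert 40 at index 0): lst = [40, 7, 7, 18, 9]

[40, 7, 7, 18, 9]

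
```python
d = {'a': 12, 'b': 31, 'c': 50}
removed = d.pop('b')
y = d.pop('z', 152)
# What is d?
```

After line 1: d = {'a': 12, 'b': 31, 'c': 50}
After line 2 (pop 'b' returns 31): d = {'a': 12, 'c': 50}, removed = 31
After line 3 (pop 'z' missing, returns default 152): d = {'a': 12, 'c': 50}, y = 152

{'a': 12, 'c': 50}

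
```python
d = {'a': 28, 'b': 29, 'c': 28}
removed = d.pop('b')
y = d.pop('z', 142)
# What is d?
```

After line 1: d = {'a': 28, 'b': 29, 'c': 28}
After line 2 (pop 'b' returns 29): d = {'a': 28, 'c': 28}, removed = 29
After line 3 (pop 'z' missing, returns default 142): d = {'a': 28, 'c': 28}, y = 142

{'a': 28, 'c': 28}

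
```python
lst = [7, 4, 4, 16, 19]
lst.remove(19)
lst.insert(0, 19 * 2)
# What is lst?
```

After line 1: lst = [7, 4, 4, 16, 19]
After line 2 (remove first 19): lst = [7, 4, 4, 16]
After line 3 (insert 38 at index 0): lst = [38, 7, 4, 4, 16]

[38, 7, 4, 4, 16]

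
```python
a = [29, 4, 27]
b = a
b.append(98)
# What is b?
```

After line 1: a = [29, 4, 27]
After line 2 (b = a is an alias, same object): a = [29, 4, 27], b = [29, 4, 27]
After line 3 (b.append mutates the shared list): a = [29, 4, 27, 98], b = [29, 4, 27, 98]

[29, 4, 27, 98]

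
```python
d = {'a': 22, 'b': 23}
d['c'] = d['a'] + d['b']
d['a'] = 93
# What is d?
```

After line 1: d = {'a': 22, 'b': 23}
After line 2 (d['c'] = 22 + 23): d = {'a': 22, 'b': 23, 'c': 45}
After line 3: d = {'a': 93, 'b': 23, 'c': 45}

{'a': 93, 'b': 23, 'c': 45}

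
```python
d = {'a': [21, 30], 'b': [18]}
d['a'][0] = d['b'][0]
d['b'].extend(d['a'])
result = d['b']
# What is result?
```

After line 1: d = {'a': [21, 30], 'b': [18]}
After line 2 (a[0] = b[0] = 18): d = {'a': [18, 30], 'b': [18]}
After line 3 (b.extend(a) appends [18, 30]): d = {'a': [18, 30], 'b': [18, 18, 30]}
After line 4: result = d['b'] = [18, 18, 30]

[18, 18, 30]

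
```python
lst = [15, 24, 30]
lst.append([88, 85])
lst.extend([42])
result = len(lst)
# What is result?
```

After line 1: lst = [15, 24, 30]
After line 2 (append adds [88, 85] as single element): lst = [15, 24, 30, [88, 85]]
After line 3 (extend unpacks [42], adds 42): lst = [15, 24, 30, [88, 85], 42]
After line 4: result = len(lst) = 5

5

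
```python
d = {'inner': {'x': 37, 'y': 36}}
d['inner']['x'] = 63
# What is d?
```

After line 1: d = {'inner': {'x': 37, 'y': 36}}
After line 2 (inner x overwritten): d = {'inner': {'x': 63, 'y': 36}}

{'inner': {'x': 63, 'y': 36}}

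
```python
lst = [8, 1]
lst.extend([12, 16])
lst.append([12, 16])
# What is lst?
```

After line 1: lst = [8, 1]
After line 2 (extend unpacks [12, 16]): lst = [8, 1, 12, 16]
After line 3 (append adds [12, 16] as single element): lst = [8, 1, 12, 16, [12, 16]]

[8, 1, 12, 16, [12, 16]]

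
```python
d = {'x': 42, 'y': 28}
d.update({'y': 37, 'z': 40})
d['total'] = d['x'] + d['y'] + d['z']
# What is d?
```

After line 1: d = {'x': 42, 'y': 28}
After line 2 (y overwritten, z added): d = {'x': 42, 'y': 37, 'z': 40}
After line 3 (total = 42 + 37 + 40 = 119): d = {'x': 42, 'y': 37, 'z': 40, 'total': 119}

{'x': 42, 'y': 37, 'z': 40, 'total': 119}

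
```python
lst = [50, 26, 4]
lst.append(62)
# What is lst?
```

[50, 26, 4, 62]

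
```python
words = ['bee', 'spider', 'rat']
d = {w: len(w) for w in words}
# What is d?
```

{'bee': 3, 'spider': 6, 'rat': 3}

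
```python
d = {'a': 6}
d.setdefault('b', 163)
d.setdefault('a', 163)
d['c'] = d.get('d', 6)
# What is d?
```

After line 1: d = {'a': 6}
After line 2 (setdefault adds 'b'=163): d = {'a': 6, 'b': 163}
After line 3 (setdefault 'a' no-op, already exists): d = {'a': 6, 'b': 163}
After line 4 (get('d', 6) returns default since 'd' not in d): d = {'a': 6, 'b': 163, 'c': 6}

{'a': 6, 'b': 163, 'c': 6}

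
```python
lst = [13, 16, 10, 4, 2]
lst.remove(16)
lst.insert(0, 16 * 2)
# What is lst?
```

After line 1: lst = [13, 16, 10, 4, 2]
After line 2 (remove first 16): lst = [13, 10, 4, 2]
After line 3 (insert 32 at index 0): lst = [32, 13, 10, 4, 2]

[32, 13, 10, 4, 2]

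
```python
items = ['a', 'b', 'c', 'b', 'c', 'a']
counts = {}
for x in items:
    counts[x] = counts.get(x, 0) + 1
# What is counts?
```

Initial: counts = {}, items = ['a', 'b', 'c', 'b', 'c', 'a']
See 'a': counts = {'a': 1}
See 'b': counts = {'a': 1, 'b': 1}
See 'c': counts = {'a': 1, 'b': 1, 'c': 1}
See 'b': counts = {'a': 1, 'b': 2, 'c': 1}
See 'c': counts = {'a': 1, 'b': 2, 'c': 2}
See 'a': counts = {'a': 2, 'b': 2, 'c': 2}

{'a': 2, 'b': 2, 'c': 2}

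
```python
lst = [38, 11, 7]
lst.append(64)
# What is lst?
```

[38, 11, 7, 64]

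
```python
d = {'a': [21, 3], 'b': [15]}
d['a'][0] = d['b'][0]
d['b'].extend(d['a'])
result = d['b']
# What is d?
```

After line 1: d = {'a': [21, 3], 'b': [15]}
After line 2 (a[0] = b[0] = 15): d = {'a': [15, 3], 'b': [15]}
After line 3 (b.extend(a) appends [15, 3]): d = {'a': [15, 3], 'b': [15, 15, 3]}
After line 4: result = d['b'] = [15, 15, 3]

{'a': [15, 3], 'b': [15, 15, 3]}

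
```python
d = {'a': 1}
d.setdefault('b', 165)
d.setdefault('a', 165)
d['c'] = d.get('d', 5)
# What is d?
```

After line 1: d = {'a': 1}
After line 2 (setdefault adds 'b'=165): d = {'a': 1, 'b': 165}
After line 3 (setdefault 'a' no-op, already exists): d = {'a': 1, 'b': 165}
After line 4 (get('d', 5) returns default since 'd' not in d): d = {'a': 1, 'b': 165, 'c': 5}

{'a': 1, 'b': 165, 'c': 5}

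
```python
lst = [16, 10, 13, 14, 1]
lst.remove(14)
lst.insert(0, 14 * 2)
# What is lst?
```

After line 1: lst = [16, 10, 13, 14, 1]
After line 2 (remove first 14): lst = [16, 10, 13, 1]
After line 3 (insert 28 at index 0): lst = [28, 16, 10, 13, 1]

[28, 16, 10, 13, 1]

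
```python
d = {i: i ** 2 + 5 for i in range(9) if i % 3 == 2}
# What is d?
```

{2: 9, 5: 30, 8: 69}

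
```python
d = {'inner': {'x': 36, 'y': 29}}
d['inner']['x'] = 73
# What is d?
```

After line 1: d = {'inner': {'x': 36, 'y': 29}}
After line 2 (inner x overwritten): d = {'inner': {'x': 73, 'y': 29}}

{'inner': {'x': 73, 'y': 29}}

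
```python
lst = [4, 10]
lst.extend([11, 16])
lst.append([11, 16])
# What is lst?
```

After line 1: lst = [4, 10]
After line 2 (extend unpacks [11, 16]): lst = [4, 10, 11, 16]
After line 3 (append adds [11, 16] as single element): lst = [4, 10, 11, 16, [11, 16]]

[4, 10, 11, 16, [11, 16]]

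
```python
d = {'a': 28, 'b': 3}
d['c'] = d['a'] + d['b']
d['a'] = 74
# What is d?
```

After line 1: d = {'a': 28, 'b': 3}
After line 2 (d['c'] = 28 + 3): d = {'a': 28, 'b': 3, 'c': 31}
After line 3: d = {'a': 74, 'b': 3, 'c': 31}

{'a': 74, 'b': 3, 'c': 31}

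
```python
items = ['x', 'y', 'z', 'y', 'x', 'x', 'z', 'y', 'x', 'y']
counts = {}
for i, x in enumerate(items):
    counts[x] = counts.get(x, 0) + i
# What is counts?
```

Initial: counts = {}, items = ['x', 'y', 'z', 'y', 'x', 'x', 'z', 'y', 'x', 'y']
i=0, x='x': counts = {'x': 0}
i=1, x='y': counts = {'x': 0, 'y': 1}
i=2, x='z': counts = {'x': 0, 'y': 1, 'z': 2}
i=3, x='y': counts = {'x': 0, 'y': 4, 'z': 2}
i=4, x='x': counts = {'x': 4, 'y': 4, 'z': 2}
i=5, x='x': counts = {'x': 9, 'y': 4, 'z': 2}
i=6, x='z': counts = {'x': 9, 'y': 4, 'z': 8}
i=7, x='y': counts = {'x': 9, 'y': 11, 'z': 8}
i=8, x='x': counts = {'x': 17, 'y': 11, 'z': 8}
i=9, x='y': counts = {'x': 17, 'y': 20, 'z': 8}

{'x': 17, 'y': 20, 'z': 8}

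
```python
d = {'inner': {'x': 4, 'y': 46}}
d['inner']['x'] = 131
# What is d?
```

After line 1: d = {'inner': {'x': 4, 'y': 46}}
After line 2 (inner x overwritten): d = {'inner': {'x': 131, 'y': 46}}

{'inner': {'x': 131, 'y': 46}}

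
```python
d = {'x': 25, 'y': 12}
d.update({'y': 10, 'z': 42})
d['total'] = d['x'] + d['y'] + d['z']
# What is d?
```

After line 1: d = {'x': 25, 'y': 12}
After line 2 (y overwritten, z added): d = {'x': 25, 'y': 10, 'z': 42}
After line 3 (total = 25 + 10 + 42 = 77): d = {'x': 25, 'y': 10, 'z': 42, 'total': 77}

{'x': 25, 'y': 10, 'z': 42, 'total': 77}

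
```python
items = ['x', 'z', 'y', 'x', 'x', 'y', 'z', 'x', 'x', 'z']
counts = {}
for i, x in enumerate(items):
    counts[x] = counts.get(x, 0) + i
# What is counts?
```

Initial: counts = {}, items = ['x', 'z', 'y', 'x', 'x', 'y', 'z', 'x', 'x', 'z']
i=0, x='x': counts = {'x': 0}
i=1, x='z': counts = {'x': 0, 'z': 1}
i=2, x='y': counts = {'x': 0, 'z': 1, 'y': 2}
i=3, x='x': counts = {'x': 3, 'z': 1, 'y': 2}
i=4, x='x': counts = {'x': 7, 'z': 1, 'y': 2}
i=5, x='y': counts = {'x': 7, 'z': 1, 'y': 7}
i=6, x='z': counts = {'x': 7, 'z': 7, 'y': 7}
i=7, x='x': counts = {'x': 14, 'z': 7, 'y': 7}
i=8, x='x': counts = {'x': 22, 'z': 7, 'y': 7}
i=9, x='z': counts = {'x': 22, 'z': 16, 'y': 7}

{'x': 22, 'z': 16, 'y': 7}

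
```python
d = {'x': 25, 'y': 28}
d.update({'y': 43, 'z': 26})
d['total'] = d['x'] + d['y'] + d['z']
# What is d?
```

After line 1: d = {'x': 25, 'y': 28}
After line 2 (y overwritten, z added): d = {'x': 25, 'y': 43, 'z': 26}
After line 3 (total = 25 + 43 + 26 = 94): d = {'x': 25, 'y': 43, 'z': 26, 'total': 94}

{'x': 25, 'y': 43, 'z': 26, 'total': 94}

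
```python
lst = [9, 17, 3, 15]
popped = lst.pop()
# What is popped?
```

15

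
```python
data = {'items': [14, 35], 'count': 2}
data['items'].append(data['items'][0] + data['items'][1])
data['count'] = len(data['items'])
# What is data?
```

After line 1: data = {'items': [14, 35], 'count': 2}
After line 2 (append 14 + 35 = 49): data = {'items': [14, 35, 49], 'count': 2}
After line 3 (count = len(items) = 3): data = {'items': [14, 35, 49], 'count': 3}

{'items': [14, 35, 49], 'count': 3}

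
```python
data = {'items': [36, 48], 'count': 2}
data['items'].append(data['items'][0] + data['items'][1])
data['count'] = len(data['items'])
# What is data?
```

After line 1: data = {'items': [36, 48], 'count': 2}
After line 2 (append 36 + 48 = 84): data = {'items': [36, 48, 84], 'count': 2}
After line 3 (count = len(items) = 3): data = {'items': [36, 48, 84], 'count': 3}

{'items': [36, 48, 84], 'count': 3}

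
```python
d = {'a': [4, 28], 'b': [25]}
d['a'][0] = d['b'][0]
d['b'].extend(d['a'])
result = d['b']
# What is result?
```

After line 1: d = {'a': [4, 28], 'b': [25]}
After line 2 (a[0] = b[0] = 25): d = {'a': [25, 28], 'b': [25]}
After line 3 (b.extend(a) appends [25, 28]): d = {'a': [25, 28], 'b': [25, 25, 28]}
After line 4: result = d['b'] = [25, 25, 28]

[25, 25, 28]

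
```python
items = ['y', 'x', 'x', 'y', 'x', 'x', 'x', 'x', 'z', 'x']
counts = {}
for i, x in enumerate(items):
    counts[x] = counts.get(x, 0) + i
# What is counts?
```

Initial: counts = {}, items = ['y', 'x', 'x', 'y', 'x', 'x', 'x', 'x', 'z', 'x']
i=0, x='y': counts = {'y': 0}
i=1, x='x': counts = {'y': 0, 'x': 1}
i=2, x='x': counts = {'y': 0, 'x': 3}
i=3, x='y': counts = {'y': 3, 'x': 3}
i=4, x='x': counts = {'y': 3, 'x': 7}
i=5, x='x': counts = {'y': 3, 'x': 12}
i=6, x='x': counts = {'y': 3, 'x': 18}
i=7, x='x': counts = {'y': 3, 'x': 25}
i=8, x='z': counts = {'y': 3, 'x': 25, 'z': 8}
i=9, x='x': counts = {'y': 3, 'x': 34, 'z': 8}

{'y': 3, 'x': 34, 'z': 8}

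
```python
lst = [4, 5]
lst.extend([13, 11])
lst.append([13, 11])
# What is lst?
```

After line 1: lst = [4, 5]
After line 2 (extend unpacks [13, 11]): lst = [4, 5, 13, 11]
After line 3 (append adds [13, 11] as single element): lst = [4, 5, 13, 11, [13, 11]]

[4, 5, 13, 11, [13, 11]]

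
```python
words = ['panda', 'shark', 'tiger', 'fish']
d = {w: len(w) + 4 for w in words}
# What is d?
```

{'panda': 9, 'shark': 9, 'tiger': 9, 'fish': 8}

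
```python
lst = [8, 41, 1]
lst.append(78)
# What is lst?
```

[8, 41, 1, 78]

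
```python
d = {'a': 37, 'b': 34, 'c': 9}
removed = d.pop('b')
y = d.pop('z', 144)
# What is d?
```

After line 1: d = {'a': 37, 'b': 34, 'c': 9}
After line 2 (pop 'b' returns 34): d = {'a': 37, 'c': 9}, removed = 34
After line 3 (pop 'z' missing, returns default 144): d = {'a': 37, 'c': 9}, y = 144

{'a': 37, 'c': 9}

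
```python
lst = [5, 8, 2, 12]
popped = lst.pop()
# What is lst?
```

[5, 8, 2]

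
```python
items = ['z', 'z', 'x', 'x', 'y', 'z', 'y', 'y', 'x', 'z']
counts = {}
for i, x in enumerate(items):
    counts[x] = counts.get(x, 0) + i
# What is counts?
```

Initial: counts = {}, items = ['z', 'z', 'x', 'x', 'y', 'z', 'y', 'y', 'x', 'z']
i=0, x='z': counts = {'z': 0}
i=1, x='z': counts = {'z': 1}
i=2, x='x': counts = {'z': 1, 'x': 2}
i=3, x='x': counts = {'z': 1, 'x': 5}
i=4, x='y': counts = {'z': 1, 'x': 5, 'y': 4}
i=5, x='z': counts = {'z': 6, 'x': 5, 'y': 4}
i=6, x='y': counts = {'z': 6, 'x': 5, 'y': 10}
i=7, x='y': counts = {'z': 6, 'x': 5, 'y': 17}
i=8, x='x': counts = {'z': 6, 'x': 13, 'y': 17}
i=9, x='z': counts = {'z': 15, 'x': 13, 'y': 17}

{'z': 15, 'x': 13, 'y': 17}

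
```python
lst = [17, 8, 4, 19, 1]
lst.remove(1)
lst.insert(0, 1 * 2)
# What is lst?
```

After line 1: lst = [17, 8, 4, 19, 1]
After line 2 (remove first 1): lst = [17, 8, 4, 19]
After line 3 (insert 2 at index 0): lst = [2, 17, 8, 4, 19]

[2, 17, 8, 4, 19]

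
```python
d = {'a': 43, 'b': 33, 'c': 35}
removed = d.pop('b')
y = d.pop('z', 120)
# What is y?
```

After line 1: d = {'a': 43, 'b': 33, 'c': 35}
After line 2 (pop 'b' returns 33): d = {'a': 43, 'c': 35}, removed = 33
After line 3 (pop 'z' missing, returns default 120): d = {'a': 43, 'c': 35}, y = 120

120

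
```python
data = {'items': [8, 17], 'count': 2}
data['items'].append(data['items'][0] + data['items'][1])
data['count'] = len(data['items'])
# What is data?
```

After line 1: data = {'items': [8, 17], 'count': 2}
After line 2 (append 8 + 17 = 25): data = {'items': [8, 17, 25], 'count': 2}
After line 3 (count = len(items) = 3): data = {'items': [8, 17, 25], 'count': 3}

{'items': [8, 17, 25], 'count': 3}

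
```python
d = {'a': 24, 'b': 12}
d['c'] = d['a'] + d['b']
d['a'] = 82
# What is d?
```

After line 1: d = {'a': 24, 'b': 12}
After line 2 (d['c'] = 24 + 12): d = {'a': 24, 'b': 12, 'c': 36}
After line 3: d = {'a': 82, 'b': 12, 'c': 36}

{'a': 82, 'b': 12, 'c': 36}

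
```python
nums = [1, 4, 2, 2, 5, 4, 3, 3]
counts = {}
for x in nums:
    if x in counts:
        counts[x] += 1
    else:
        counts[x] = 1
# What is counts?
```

Initial: counts = {}, nums = [1, 4, 2, 2, 5, 4, 3, 3]
See 1: counts = {1: 1}
See 4: counts = {1: 1, 4: 1}
See 2: counts = {1: 1, 4: 1, 2: 1}
See 2: counts = {1: 1, 4: 1, 2: 2}
See 5: counts = {1: 1, 4: 1, 2: 2, 5: 1}
See 4: counts = {1: 1, 4: 2, 2: 2, 5: 1}
See 3: counts = {1: 1, 4: 2, 2: 2, 5: 1, 3: 1}
See 3: counts = {1: 1, 4: 2, 2: 2, 5: 1, 3: 2}

{1: 1, 4: 2, 2: 2, 5: 1, 3: 2}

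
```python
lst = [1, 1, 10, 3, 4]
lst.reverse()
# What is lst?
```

[4, 3, 10, 1, 1]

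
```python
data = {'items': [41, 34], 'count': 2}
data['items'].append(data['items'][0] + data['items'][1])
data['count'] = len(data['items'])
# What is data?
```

After line 1: data = {'items': [41, 34], 'count': 2}
After line 2 (append 41 + 34 = 75): data = {'items': [41, 34, 75], 'count': 2}
After line 3 (count = len(items) = 3): data = {'items': [41, 34, 75], 'count': 3}

{'items': [41, 34, 75], 'count': 3}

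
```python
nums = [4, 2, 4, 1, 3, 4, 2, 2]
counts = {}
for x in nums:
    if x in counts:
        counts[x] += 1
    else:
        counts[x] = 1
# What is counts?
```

Initial: counts = {}, nums = [4, 2, 4, 1, 3, 4, 2, 2]
See 4: counts = {4: 1}
See 2: counts = {4: 1, 2: 1}
See 4: counts = {4: 2, 2: 1}
See 1: counts = {4: 2, 2: 1, 1: 1}
See 3: counts = {4: 2, 2: 1, 1: 1, 3: 1}
See 4: counts = {4: 3, 2: 1, 1: 1, 3: 1}
See 2: counts = {4: 3, 2: 2, 1: 1, 3: 1}
See 2: counts = {4: 3, 2: 3, 1: 1, 3: 1}

{4: 3, 2: 3, 1: 1, 3: 1}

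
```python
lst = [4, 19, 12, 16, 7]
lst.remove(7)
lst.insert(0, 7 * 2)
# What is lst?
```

After line 1: lst = [4, 19, 12, 16, 7]
After line 2 (remove first 7): lst = [4, 19, 12, 16]
After line 3 (insert 14 at index 0): lst = [14, 4, 19, 12, 16]

[14, 4, 19, 12, 16]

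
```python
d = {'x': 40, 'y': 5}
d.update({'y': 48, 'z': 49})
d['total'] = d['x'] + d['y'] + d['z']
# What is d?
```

After line 1: d = {'x': 40, 'y': 5}
After line 2 (y overwritten, z added): d = {'x': 40, 'y': 48, 'z': 49}
After line 3 (total = 40 + 48 + 49 = 137): d = {'x': 40, 'y': 48, 'z': 49, 'total': 137}

{'x': 40, 'y': 48, 'z': 49, 'total': 137}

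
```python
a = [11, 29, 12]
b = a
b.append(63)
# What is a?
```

After line 1: a = [11, 29, 12]
After line 2 (b = a is an alias, same object): a = [11, 29, 12], b = [11, 29, 12]
After line 3 (b.append mutates the shared list): a = [11, 29, 12, 63], b = [11, 29, 12, 63]

[11, 29, 12, 63]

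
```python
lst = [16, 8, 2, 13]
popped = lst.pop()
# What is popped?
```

13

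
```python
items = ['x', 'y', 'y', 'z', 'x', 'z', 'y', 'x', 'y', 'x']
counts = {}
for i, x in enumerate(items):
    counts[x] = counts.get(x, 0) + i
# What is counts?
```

Initial: counts = {}, items = ['x', 'y', 'y', 'z', 'x', 'z', 'y', 'x', 'y', 'x']
i=0, x='x': counts = {'x': 0}
i=1, x='y': counts = {'x': 0, 'y': 1}
i=2, x='y': counts = {'x': 0, 'y': 3}
i=3, x='z': counts = {'x': 0, 'y': 3, 'z': 3}
i=4, x='x': counts = {'x': 4, 'y': 3, 'z': 3}
i=5, x='z': counts = {'x': 4, 'y': 3, 'z': 8}
i=6, x='y': counts = {'x': 4, 'y': 9, 'z': 8}
i=7, x='x': counts = {'x': 11, 'y': 9, 'z': 8}
i=8, x='y': counts = {'x': 11, 'y': 17, 'z': 8}
i=9, x='x': counts = {'x': 20, 'y': 17, 'z': 8}

{'x': 20, 'y': 17, 'z': 8}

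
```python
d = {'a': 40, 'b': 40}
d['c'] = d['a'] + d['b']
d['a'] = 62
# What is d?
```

After line 1: d = {'a': 40, 'b': 40}
After line 2 (d['c'] = 40 + 40): d = {'a': 40, 'b': 40, 'c': 80}
After line 3: d = {'a': 62, 'b': 40, 'c': 80}

{'a': 62, 'b': 40, 'c': 80}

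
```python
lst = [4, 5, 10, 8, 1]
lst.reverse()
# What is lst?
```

[1, 8, 10, 5, 4]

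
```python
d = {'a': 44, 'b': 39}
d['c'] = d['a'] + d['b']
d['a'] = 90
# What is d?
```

After line 1: d = {'a': 44, 'b': 39}
After line 2 (d['c'] = 44 + 39): d = {'a': 44, 'b': 39, 'c': 83}
After line 3: d = {'a': 90, 'b': 39, 'c': 83}

{'a': 90, 'b': 39, 'c': 83}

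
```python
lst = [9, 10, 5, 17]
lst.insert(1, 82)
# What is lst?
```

[9, 82, 10, 5, 17]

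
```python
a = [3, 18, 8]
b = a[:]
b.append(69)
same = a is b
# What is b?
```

After line 1: a = [3, 18, 8]
After line 2 (b = a[:] is a shallow copy, new object): a = [3, 18, 8], b = [3, 18, 8]
After line 3 (append only mutates b): a = [3, 18, 8], b = [3, 18, 8, 69]
After line 4 (same = a is b; different objects -> False): same = False

[3, 18, 8, 69]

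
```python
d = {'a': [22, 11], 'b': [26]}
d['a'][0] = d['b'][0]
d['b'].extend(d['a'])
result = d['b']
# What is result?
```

After line 1: d = {'a': [22, 11], 'b': [26]}
After line 2 (a[0] = b[0] = 26): d = {'a': [26, 11], 'b': [26]}
After line 3 (b.extend(a) appends [26, 11]): d = {'a': [26, 11], 'b': [26, 26, 11]}
After line 4: result = d['b'] = [26, 26, 11]

[26, 26, 11]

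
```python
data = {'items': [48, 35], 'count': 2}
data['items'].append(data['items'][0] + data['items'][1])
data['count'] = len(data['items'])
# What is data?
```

After line 1: data = {'items': [48, 35], 'count': 2}
After line 2 (append 48 + 35 = 83): data = {'items': [48, 35, 83], 'count': 2}
After line 3 (count = len(items) = 3): data = {'items': [48, 35, 83], 'count': 3}

{'items': [48, 35, 83], 'count': 3}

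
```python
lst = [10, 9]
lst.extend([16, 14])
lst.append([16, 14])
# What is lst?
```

After line 1: lst = [10, 9]
After line 2 (extend unpacks [16, 14]): lst = [10, 9, 16, 14]
After line 3 (append adds [16, 14] as single element): lst = [10, 9, 16, 14, [16, 14]]

[10, 9, 16, 14, [16, 14]]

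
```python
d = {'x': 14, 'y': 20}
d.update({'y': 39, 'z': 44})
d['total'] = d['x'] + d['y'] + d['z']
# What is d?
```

After line 1: d = {'x': 14, 'y': 20}
After line 2 (y overwritten, z added): d = {'x': 14, 'y': 39, 'z': 44}
After line 3 (total = 14 + 39 + 44 = 97): d = {'x': 14, 'y': 39, 'z': 44, 'total': 97}

{'x': 14, 'y': 39, 'z': 44, 'total': 97}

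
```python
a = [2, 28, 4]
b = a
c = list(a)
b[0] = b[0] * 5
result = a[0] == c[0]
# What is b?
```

After line 1: a = [2, 28, 4]
After line 2 (b = a, alias): a = [2, 28, 4], b = [2, 28, 4]
After line 3 (c = list(a) is a copy, new object): c = [2, 28, 4]
After line 4 (b[0] = 2 * 5 = 10; mutates shared a/b): a = b = [10, 28, 4], c = [2, 28, 4]
After line 5 (a[0] = 10, c[0] = 2; result = False)

[10, 28, 4]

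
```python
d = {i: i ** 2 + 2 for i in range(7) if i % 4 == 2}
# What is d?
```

{2: 6, 6: 38}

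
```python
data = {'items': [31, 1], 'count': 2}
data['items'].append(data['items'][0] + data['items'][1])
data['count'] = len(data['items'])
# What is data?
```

After line 1: data = {'items': [31, 1], 'count': 2}
After line 2 (append 31 + 1 = 32): data = {'items': [31, 1, 32], 'count': 2}
After line 3 (count = len(items) = 3): data = {'items': [31, 1, 32], 'count': 3}

{'items': [31, 1, 32], 'count': 3}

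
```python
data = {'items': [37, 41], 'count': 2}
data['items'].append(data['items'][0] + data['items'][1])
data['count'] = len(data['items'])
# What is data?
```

After line 1: data = {'items': [37, 41], 'count': 2}
After line 2 (append 37 + 41 = 78): data = {'items': [37, 41, 78], 'count': 2}
After line 3 (count = len(items) = 3): data = {'items': [37, 41, 78], 'count': 3}

{'items': [37, 41, 78], 'count': 3}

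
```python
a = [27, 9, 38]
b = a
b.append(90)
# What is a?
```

After line 1: a = [27, 9, 38]
After line 2 (b = a is an alias, same object): a = [27, 9, 38], b = [27, 9, 38]
After line 3 (b.append mutates the shared list): a = [27, 9, 38, 90], b = [27, 9, 38, 90]

[27, 9, 38, 90]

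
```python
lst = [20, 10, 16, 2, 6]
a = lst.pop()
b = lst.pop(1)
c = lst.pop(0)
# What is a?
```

After line 1: lst = [20, 10, 16, 2, 6]
After line 2 (pop() -> a = 6): lst = [20, 10, 16, 2]
After line 3 (pop(1) -> b = 10): lst = [20, 16, 2]
After line 4 (pop(0) -> c = 20): lst = [16, 2]

6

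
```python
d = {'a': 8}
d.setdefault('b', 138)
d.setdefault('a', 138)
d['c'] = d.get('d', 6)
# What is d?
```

After line 1: d = {'a': 8}
After line 2 (setdefault adds 'b'=138): d = {'a': 8, 'b': 138}
After line 3 (setdefault 'a' no-op, already exists): d = {'a': 8, 'b': 138}
After line 4 (get('d', 6) returns default since 'd' not in d): d = {'a': 8, 'b': 138, 'c': 6}

{'a': 8, 'b': 138, 'c': 6}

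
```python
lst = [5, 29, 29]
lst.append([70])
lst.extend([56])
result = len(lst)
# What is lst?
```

After line 1: lst = [5, 29, 29]
After line 2 (append adds [70] as single element): lst = [5, 29, 29, [70]]
After line 3 (extend unpacks [56], adds 56): lst = [5, 29, 29, [70], 56]
After line 4: result = len(lst) = 5

[5, 29, 29, [70], 56]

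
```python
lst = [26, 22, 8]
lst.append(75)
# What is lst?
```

[26, 22, 8, 75]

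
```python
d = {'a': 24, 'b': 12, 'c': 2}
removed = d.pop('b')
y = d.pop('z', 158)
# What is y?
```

After line 1: d = {'a': 24, 'b': 12, 'c': 2}
After line 2 (pop 'b' returns 12): d = {'a': 24, 'c': 2}, removed = 12
After line 3 (pop 'z' missing, returns default 158): d = {'a': 24, 'c': 2}, y = 158

158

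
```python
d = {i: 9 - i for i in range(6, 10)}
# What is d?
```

{6: 3, 7: 2, 8: 1, 9: 0}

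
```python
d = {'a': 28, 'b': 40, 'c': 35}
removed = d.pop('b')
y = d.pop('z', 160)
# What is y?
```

After line 1: d = {'a': 28, 'b': 40, 'c': 35}
After line 2 (pop 'b' returns 40): d = {'a': 28, 'c': 35}, removed = 40
After line 3 (pop 'z' missing, returns default 160): d = {'a': 28, 'c': 35}, y = 160

160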